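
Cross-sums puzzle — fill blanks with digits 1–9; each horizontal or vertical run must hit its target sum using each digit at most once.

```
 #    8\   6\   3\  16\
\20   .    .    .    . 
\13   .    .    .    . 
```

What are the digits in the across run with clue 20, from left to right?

5, 4, 2, 9

3 in 2 cells must be {1,2}; 16 in 2 cells must be {7,9}.
Only 7 fits R2C4 under both its across sum 13 and down sum 16.
R1C4 = 16 − 7 = 9 completes the 16 down.
Nothing is forced directly, so branch on R1C3, whose candidates are 1 or 2. If R1C3 = 1: that forces R2C3 = 2, R2C2 = 1, after which R1C2 would have to be in {2,3,4,6,7,8} for the 20 across but in {5} for the 6 down — contradiction. So R1C3 = 2.
R2C3 = 3 − 2 = 1 completes the 3 down.
R2C2 = 2: the only remaining digit allowed by both the 13 across and the 6 down.
R1C2 = 6 − 2 = 4 completes the 6 down.
R2C1 = 13 − 10 = 3 completes the 13 across.
R1C1 = 20 − 15 = 5 completes the 20 across.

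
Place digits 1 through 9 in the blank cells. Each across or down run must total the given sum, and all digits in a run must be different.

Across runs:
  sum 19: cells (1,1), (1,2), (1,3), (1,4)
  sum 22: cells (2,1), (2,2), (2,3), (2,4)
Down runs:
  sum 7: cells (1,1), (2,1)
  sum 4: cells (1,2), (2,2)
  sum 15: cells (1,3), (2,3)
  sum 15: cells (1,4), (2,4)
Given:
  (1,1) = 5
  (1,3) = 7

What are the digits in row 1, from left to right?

4 in 2 cells must be {1,3}.
Given what's placed, (1,4) must be 6 to fit the 19 across and 15 down.
(2,1) = 7 − 5 = 2 completes the 7 down.
Given what's placed, (2,2) must be 3 to fit the 22 across and 4 down.
(2,3) = 15 − 7 = 8 completes the 15 down.
(2,4) = 22 − 13 = 9 completes the 22 across.
(1,2) = 19 − 18 = 1 completes the 19 across.

5 1 7 6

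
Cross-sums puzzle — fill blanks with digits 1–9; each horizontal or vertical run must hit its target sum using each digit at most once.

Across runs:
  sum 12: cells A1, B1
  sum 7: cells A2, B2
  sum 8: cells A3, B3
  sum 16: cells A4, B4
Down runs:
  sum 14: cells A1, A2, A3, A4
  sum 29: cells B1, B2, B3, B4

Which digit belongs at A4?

16 in 2 cells must be {7,9}; 29 in 4 cells must be {5,7,8,9}.
Only 5 fits B2 under both its across sum 7 and down sum 29.
Given what's placed, B3 must be 7 to fit the 8 across and 29 down.
Intersecting the 16 across with the 14 down forces A4 = 7.

7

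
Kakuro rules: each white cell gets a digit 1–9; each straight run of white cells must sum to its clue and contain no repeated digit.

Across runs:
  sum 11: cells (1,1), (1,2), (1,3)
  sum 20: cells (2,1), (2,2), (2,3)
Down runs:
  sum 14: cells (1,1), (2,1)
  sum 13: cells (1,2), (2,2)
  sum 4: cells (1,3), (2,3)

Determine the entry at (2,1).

4 in 2 cells must be {1,3}.
The 20 across and the 4 down share only 3, so (2,3) = 3.
(1,3) = 4 − 3 = 1 completes the 4 down.
Nothing is forced directly, so branch on (1,1), whose candidates are 6 or 8. If (1,1) = 8: then (1,2) would have to be in {2} for the 11 across but in {4,5,6,7,8,9} for the 13 down — contradiction. So (1,1) = 6.
(1,2) = 11 − 7 = 4 completes the 11 across.
(2,1) = 14 − 6 = 8 completes the 14 down.
(2,2) = 20 − 11 = 9 completes the 20 across.

8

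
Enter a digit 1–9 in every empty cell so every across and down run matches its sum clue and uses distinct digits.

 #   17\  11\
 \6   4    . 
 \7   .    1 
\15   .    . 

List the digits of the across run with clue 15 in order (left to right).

R1C2 = 6 − 4 = 2 completes the 6 across.
R2C1 = 7 − 1 = 6 completes the 7 across.
R3C1 = 17 − 10 = 7 completes the 17 down.
R3C2 = 15 − 7 = 8 completes the 15 across.

7 8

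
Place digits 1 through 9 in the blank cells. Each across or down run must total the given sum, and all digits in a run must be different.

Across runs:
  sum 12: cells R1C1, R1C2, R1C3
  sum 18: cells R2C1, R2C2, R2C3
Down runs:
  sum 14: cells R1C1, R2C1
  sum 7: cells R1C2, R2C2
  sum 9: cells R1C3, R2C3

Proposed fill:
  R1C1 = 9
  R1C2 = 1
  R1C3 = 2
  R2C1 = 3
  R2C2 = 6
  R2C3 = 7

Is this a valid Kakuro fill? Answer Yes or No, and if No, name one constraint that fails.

No — the across run R2C1–R2C3 sums to 16, not 18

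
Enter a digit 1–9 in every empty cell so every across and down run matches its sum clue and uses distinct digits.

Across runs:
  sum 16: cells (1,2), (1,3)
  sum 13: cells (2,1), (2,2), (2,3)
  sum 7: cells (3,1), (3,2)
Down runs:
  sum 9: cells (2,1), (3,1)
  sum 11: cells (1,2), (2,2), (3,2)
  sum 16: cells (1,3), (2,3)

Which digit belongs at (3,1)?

4

16 in 2 cells must be {7,9}.
The 16 across and the 11 down share only 7, so (1,2) = 7.
(1,3) = 16 − 7 = 9 completes the 16 across.
(2,3) = 16 − 9 = 7 completes the 16 down.
(2,2) = 1: the only remaining digit allowed by both the 13 across and the 11 down.
(3,2) = 11 − 8 = 3 completes the 11 down.
(2,1) = 13 − 8 = 5 completes the 13 across.
(3,1) = 7 − 3 = 4 completes the 7 across.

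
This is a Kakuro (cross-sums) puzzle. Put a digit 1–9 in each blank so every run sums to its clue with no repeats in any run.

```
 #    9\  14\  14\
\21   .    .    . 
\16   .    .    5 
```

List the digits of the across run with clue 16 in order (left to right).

2, 9, 5

R1C3 = 14 − 5 = 9 completes the 14 down.
No cell is forced outright now. R2C2 can only be 8 or 9 (the digits allowed by both its 16 across and its 14 down). If R2C2 = 8: then R1C2 would have to be in {4,5,7,8} for the 21 across but in {6} for the 14 down — contradiction. So R2C2 = 9.
R1C2 = 14 − 9 = 5 completes the 14 down.
R2C1 = 16 − 14 = 2 completes the 16 across.
R1C1 = 21 − 14 = 7 completes the 21 across.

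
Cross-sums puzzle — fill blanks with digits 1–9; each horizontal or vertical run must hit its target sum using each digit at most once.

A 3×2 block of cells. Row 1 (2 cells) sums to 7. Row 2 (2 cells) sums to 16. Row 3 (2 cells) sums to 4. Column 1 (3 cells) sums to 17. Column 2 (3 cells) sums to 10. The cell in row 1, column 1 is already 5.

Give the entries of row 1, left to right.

5 2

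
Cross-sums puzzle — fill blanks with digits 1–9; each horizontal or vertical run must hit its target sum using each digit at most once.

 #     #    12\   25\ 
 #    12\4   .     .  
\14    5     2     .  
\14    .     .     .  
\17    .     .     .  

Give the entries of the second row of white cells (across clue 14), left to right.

5 2 7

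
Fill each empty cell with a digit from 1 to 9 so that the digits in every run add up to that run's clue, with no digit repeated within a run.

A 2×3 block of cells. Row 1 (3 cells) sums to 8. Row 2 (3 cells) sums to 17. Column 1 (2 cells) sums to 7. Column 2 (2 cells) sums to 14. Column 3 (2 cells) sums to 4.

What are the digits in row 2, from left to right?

4 in 2 cells must be {1,3}.
The 8 across and the 14 down share only 5, so (1,2) = 5.
Given what's placed, (1,3) must be 1 to fit the 8 across and 4 down.
(2,2) = 14 − 5 = 9 completes the 14 down.
(2,3) = 4 − 1 = 3 completes the 4 down.
(1,1) = 8 − 6 = 2 completes the 8 across.
(2,1) = 17 − 12 = 5 completes the 17 across.

5, 9, 3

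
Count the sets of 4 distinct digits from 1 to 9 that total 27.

3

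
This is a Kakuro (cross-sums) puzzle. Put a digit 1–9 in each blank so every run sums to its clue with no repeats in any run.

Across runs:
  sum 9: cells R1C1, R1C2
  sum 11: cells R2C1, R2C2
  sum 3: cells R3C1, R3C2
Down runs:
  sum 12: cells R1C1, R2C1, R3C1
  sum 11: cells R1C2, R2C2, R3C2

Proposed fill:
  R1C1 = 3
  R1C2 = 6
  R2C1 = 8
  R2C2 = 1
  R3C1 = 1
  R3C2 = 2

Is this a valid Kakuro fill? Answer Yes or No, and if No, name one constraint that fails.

No — the across run R2C1–R2C2 sums to 9, not 11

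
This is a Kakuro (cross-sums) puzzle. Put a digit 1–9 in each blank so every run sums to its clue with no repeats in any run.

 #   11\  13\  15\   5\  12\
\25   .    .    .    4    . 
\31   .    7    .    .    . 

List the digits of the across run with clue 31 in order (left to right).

6, 7, 8, 1, 9

R1C2 = 13 − 7 = 6 completes the 13 down.
R2C4 = 5 − 4 = 1 completes the 5 down.
No cell is forced outright now. R2C5 can only be 8 or 9 (the digits allowed by both its 31 across and its 12 down). If R2C5 = 8: then R1C5 would have to be in {1,2,3,5,7,8,9} for the 25 across but in {4} for the 12 down — contradiction. So R2C5 = 9.
R1C5 = 12 − 9 = 3 completes the 12 down.
Given what's placed, R1C3 must be 7 to fit the 25 across and 15 down.
R2C3 = 15 − 7 = 8 completes the 15 down.
R1C1 = 25 − 20 = 5 completes the 25 across.
R2C1 = 31 − 25 = 6 completes the 31 across.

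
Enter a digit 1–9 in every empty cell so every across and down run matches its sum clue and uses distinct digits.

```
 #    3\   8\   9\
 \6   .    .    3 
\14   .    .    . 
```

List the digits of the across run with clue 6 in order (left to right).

2, 1, 3

6 in 3 cells must be {1,2,3}; 3 in 2 cells must be {1,2}.
R2C3 = 9 − 3 = 6 completes the 9 down.
R2C1 = 1: the only remaining digit allowed by both the 14 across and the 3 down.
R2C2 = 14 − 7 = 7 completes the 14 across.
R1C1 = 3 − 1 = 2 completes the 3 down.
R1C2 = 6 − 5 = 1 completes the 6 across.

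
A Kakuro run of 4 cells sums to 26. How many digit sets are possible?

4 distinct digits from 1–9 sum between 10 and 30.
Enumerating: {2,7,8,9}, {3,6,8,9}, {4,5,8,9}, {4,6,7,9}, {5,6,7,8}.

5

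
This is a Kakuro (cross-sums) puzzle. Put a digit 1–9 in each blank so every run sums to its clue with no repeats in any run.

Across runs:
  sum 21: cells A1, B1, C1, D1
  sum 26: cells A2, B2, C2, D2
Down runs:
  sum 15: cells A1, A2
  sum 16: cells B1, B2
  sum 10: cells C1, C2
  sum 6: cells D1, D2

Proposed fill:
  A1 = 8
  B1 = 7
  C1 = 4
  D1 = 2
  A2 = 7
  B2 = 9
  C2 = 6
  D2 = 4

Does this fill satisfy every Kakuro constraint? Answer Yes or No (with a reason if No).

Across: 8+7+4+2=21; 7+9+6+4=26. Down: 8+7=15; 7+9=16; 4+6=10; 2+4=6. No digit repeats within any run.

Yes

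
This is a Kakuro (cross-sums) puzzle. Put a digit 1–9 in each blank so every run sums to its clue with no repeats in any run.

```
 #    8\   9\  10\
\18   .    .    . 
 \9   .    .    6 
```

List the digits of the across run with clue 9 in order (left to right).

2 1 6

R1C3 = 10 − 6 = 4 completes the 10 down.
No cell is forced outright now. R1C1 can only be 5 or 6 (the digits allowed by both its 18 across and its 8 down). If R1C1 = 5: then R1C2 would have to be in {9} for the 18 across but in {1,2,3,4,5,6,7,8} for the 9 down — contradiction. So R1C1 = 6.
R1C2 = 18 − 10 = 8 completes the 18 across.
R2C1 = 8 − 6 = 2 completes the 8 down.
R2C2 = 9 − 8 = 1 completes the 9 across.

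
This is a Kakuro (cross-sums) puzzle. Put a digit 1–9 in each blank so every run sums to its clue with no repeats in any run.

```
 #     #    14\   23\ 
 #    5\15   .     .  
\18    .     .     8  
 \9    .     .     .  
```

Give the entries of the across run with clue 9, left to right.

2 1 6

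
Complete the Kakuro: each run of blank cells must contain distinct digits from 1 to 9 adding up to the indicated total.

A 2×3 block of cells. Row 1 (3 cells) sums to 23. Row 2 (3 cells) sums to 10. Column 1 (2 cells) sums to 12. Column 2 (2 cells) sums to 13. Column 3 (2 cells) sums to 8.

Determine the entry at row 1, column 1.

23 in 3 cells must be {6,8,9}.
The 23 across and the 8 down share only 6, so (1,3) = 6.
(2,3) = 8 − 6 = 2 completes the 8 down.
Nothing is forced directly, so branch on (2,2), whose candidates are 5 or 7. If (2,2) = 7: then (1,2) would have to be in {8,9} for the 23 across but in {6} for the 13 down — contradiction. So (2,2) = 5.
(1,2) = 13 − 5 = 8 completes the 13 down.
(2,1) = 10 − 7 = 3 completes the 10 across.
(1,1) = 23 − 14 = 9 completes the 23 across.

9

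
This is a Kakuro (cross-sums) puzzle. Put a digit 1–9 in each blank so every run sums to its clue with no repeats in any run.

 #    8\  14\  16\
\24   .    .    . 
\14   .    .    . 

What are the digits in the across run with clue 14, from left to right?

24 in 3 cells must be {7,8,9}; 16 in 2 cells must be {7,9}.
The 24 across and the 8 down share only 7, so R1C1 = 7.
Given what's placed, R1C3 must be 9 to fit the 24 across and 16 down.
R2C1 = 8 − 7 = 1 completes the 8 down.
R2C3 = 16 − 9 = 7 completes the 16 down.
R1C2 = 24 − 16 = 8 completes the 24 across.
R2C2 = 14 − 8 = 6 completes the 14 across.

1 6 7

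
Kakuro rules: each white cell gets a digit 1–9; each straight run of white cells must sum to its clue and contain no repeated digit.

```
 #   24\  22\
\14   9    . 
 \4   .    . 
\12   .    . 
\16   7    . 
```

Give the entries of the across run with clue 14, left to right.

4 in 2 cells must be {1,3}; 16 in 2 cells must be {7,9}.
R1C2 = 14 − 9 = 5 completes the 14 across.
R2C1 = 3: the only remaining digit allowed by both the 4 across and the 24 down.
R2C2 = 4 − 3 = 1 completes the 4 across.
R3C1 = 24 − 19 = 5 completes the 24 down.
R3C2 = 12 − 5 = 7 completes the 12 across.
R4C2 = 16 − 7 = 9 completes the 16 across.

9 5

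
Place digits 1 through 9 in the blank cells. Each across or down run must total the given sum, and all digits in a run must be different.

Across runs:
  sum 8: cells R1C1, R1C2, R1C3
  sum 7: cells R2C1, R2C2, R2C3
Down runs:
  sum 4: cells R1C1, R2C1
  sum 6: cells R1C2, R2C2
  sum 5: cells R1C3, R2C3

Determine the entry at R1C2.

4

7 in 3 cells must be {1,2,4}; 4 in 2 cells must be {1,3}.
The 7 across and the 4 down share only 1, so R2C1 = 1.
R1C1 = 4 − 1 = 3 completes the 4 down.
Nothing is forced directly, so branch on R2C2, whose candidates are 2 or 4. If R2C2 = 4: then R1C2 would have to be in {1,4} for the 8 across but in {2} for the 6 down — contradiction. So R2C2 = 2.
R1C2 = 6 − 2 = 4 completes the 6 down.
R1C3 = 8 − 7 = 1 completes the 8 across.
R2C3 = 7 − 3 = 4 completes the 7 across.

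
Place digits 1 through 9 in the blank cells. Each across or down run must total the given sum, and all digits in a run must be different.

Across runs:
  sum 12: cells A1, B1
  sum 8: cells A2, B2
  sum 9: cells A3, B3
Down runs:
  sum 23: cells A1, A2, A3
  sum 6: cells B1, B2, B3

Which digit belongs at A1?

9

23 in 3 cells must be {6,8,9}; 6 in 3 cells must be {1,2,3}.
The 12 across and the 6 down share only 3, so B1 = 3.
The 8 across and the 23 down share only 6, so A2 = 6.
B2 = 8 − 6 = 2 completes the 8 across.
A3 = 8: the only remaining digit allowed by both the 9 across and the 23 down.
B3 = 9 − 8 = 1 completes the 9 across.
A1 = 12 − 3 = 9 completes the 12 across.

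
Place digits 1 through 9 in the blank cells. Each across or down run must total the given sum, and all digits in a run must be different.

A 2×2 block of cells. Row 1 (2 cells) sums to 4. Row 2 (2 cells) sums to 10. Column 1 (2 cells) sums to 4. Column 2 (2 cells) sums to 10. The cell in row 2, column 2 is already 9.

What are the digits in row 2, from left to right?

4 in 2 cells must be {1,3}.
(1,2) = 10 − 9 = 1 completes the 10 down.
(2,1) = 10 − 9 = 1 completes the 10 across.
(1,1) = 4 − 1 = 3 completes the 4 across.

1 9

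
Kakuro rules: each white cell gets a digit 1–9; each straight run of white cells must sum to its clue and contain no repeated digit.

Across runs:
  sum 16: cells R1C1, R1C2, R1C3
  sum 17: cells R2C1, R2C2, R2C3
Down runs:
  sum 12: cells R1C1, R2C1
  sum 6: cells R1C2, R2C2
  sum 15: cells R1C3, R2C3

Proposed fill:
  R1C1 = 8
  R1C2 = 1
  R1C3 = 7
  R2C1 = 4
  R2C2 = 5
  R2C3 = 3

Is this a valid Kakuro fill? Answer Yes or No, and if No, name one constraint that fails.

No — the down run R1C3–R2C3 sums to 10, not 15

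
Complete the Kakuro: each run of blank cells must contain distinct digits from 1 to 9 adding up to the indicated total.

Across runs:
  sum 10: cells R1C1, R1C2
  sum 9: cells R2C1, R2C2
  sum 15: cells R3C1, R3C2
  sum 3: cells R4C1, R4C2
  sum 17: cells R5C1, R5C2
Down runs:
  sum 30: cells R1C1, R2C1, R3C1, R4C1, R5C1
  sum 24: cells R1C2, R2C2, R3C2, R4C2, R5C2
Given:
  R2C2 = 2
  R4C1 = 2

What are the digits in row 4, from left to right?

3 in 2 cells must be {1,2}; 17 in 2 cells must be {8,9}.
R2C1 = 9 − 2 = 7 completes the 9 across.
R4C2 = 3 − 2 = 1 completes the 3 across.

2 1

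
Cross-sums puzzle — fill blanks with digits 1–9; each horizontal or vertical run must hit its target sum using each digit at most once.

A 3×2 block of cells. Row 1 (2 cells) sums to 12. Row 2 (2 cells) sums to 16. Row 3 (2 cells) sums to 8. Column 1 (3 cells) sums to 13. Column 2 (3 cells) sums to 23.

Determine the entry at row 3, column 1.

16 in 2 cells must be {7,9}; 23 in 3 cells must be {6,8,9}.
The 16 across and the 23 down share only 9, so (2,2) = 9.
Given what's placed, (3,2) must be 6 to fit the 8 across and 23 down.
(1,2) = 23 − 15 = 8 completes the 23 down.
(2,1) = 16 − 9 = 7 completes the 16 across.
(3,1) = 8 − 6 = 2 completes the 8 across.
(1,1) = 12 − 8 = 4 completes the 12 across.

2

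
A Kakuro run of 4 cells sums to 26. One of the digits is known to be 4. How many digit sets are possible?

4 distinct digits from 1–9 sum between 10 and 30.
Keeping only sets containing 4.
Enumerating: {4,5,8,9}, {4,6,7,9}.

2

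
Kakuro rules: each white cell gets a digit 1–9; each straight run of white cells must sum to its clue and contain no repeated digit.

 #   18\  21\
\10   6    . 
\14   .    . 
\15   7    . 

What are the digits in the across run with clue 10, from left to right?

6, 4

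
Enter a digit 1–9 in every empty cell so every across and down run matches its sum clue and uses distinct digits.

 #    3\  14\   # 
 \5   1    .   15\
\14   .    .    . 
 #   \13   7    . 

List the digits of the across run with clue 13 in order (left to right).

7 6

3 in 2 cells must be {1,2}.
R1C2 = 5 − 1 = 4 completes the 5 across.
R2C1 = 3 − 1 = 2 completes the 3 down.
R2C2 = 14 − 11 = 3 completes the 14 down.
R2C3 = 14 − 5 = 9 completes the 14 across.
R3C3 = 13 − 7 = 6 completes the 13 across.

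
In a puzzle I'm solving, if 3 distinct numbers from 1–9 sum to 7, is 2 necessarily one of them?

Yes

The only way to make 7 from 3 distinct digits is {1,2,4}, which contains 2.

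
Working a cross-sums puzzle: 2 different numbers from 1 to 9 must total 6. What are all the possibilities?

2 distinct digits from 1–9 sum between 3 and 17.

{1,5}; {2,4}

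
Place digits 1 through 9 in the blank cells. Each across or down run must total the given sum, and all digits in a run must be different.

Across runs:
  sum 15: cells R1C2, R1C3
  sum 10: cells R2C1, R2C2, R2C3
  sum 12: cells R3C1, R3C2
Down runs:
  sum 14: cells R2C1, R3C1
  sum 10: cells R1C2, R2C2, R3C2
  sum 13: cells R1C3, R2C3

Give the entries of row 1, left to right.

Nothing is forced directly, so branch on R2C1, whose candidates are 5 or 6. If R2C1 = 6: then R2C3 would have to be in {1,3} for the 10 across but in {4,5,6,7,8,9} for the 13 down — contradiction. So R2C1 = 5.
R2C3 = 4: the only remaining digit allowed by both the 10 across and the 13 down.
R3C1 = 14 − 5 = 9 completes the 14 down.
R3C2 = 12 − 9 = 3 completes the 12 across.
R1C2 = 6: the only remaining digit allowed by both the 15 across and the 10 down.
R1C3 = 15 − 6 = 9 completes the 15 across.
R2C2 = 10 − 9 = 1 completes the 10 across.

6, 9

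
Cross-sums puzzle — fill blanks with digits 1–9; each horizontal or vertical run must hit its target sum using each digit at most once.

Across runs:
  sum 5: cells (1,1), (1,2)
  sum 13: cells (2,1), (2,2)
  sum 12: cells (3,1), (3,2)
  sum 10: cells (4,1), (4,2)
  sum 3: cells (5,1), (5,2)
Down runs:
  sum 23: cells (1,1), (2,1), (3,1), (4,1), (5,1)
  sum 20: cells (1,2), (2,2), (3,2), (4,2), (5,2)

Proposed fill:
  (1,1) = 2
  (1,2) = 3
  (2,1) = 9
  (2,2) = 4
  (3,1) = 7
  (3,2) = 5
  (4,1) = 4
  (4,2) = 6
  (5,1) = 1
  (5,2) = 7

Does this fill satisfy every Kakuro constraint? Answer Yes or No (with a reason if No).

No — the across run (5,1)–(5,2) sums to 8, not 3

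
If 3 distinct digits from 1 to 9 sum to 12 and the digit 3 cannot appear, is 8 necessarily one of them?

No

Counterexample: {1,2,9} sums to 12 under that restriction without using 8.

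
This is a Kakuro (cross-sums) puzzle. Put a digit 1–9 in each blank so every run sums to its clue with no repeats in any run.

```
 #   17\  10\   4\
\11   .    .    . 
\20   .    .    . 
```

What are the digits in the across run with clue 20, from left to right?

9 8 3

17 in 2 cells must be {8,9}; 4 in 2 cells must be {1,3}.
The 11 across and the 17 down share only 8, so R1C1 = 8.
Given what's placed, R1C3 must be 1 to fit the 11 across and 4 down.
R2C1 = 17 − 8 = 9 completes the 17 down.
R2C3 = 4 − 1 = 3 completes the 4 down.
R1C2 = 11 − 9 = 2 completes the 11 across.
R2C2 = 20 − 12 = 8 completes the 20 across.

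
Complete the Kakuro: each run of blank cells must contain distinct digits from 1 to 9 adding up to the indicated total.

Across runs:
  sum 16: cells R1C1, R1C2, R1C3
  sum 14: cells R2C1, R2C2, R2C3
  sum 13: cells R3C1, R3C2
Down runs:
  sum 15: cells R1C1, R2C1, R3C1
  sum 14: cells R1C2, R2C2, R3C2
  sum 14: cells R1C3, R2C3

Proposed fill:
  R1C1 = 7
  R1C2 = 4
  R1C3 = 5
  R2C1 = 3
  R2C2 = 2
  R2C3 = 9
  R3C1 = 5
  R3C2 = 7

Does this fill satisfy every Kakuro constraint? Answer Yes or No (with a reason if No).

No — the across run R3C1–R3C2 sums to 12, not 13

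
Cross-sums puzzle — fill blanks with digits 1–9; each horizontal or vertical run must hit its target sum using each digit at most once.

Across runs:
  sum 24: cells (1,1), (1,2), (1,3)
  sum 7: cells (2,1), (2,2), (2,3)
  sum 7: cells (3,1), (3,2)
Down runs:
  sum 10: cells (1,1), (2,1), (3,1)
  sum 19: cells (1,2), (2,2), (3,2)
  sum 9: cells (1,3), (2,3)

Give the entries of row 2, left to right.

2 4 1

24 in 3 cells must be {7,8,9}; 7 in 3 cells must be {1,2,4}.
Only 7 fits (1,1) under both its across sum 24 and down sum 10.
Given what's placed, (1,3) must be 8 to fit the 24 across and 9 down.
(2,3) = 9 − 8 = 1 completes the 9 down.
(1,2) = 24 − 15 = 9 completes the 24 across.
(2,1) = 2: the only remaining digit allowed by both the 7 across and the 10 down.
(2,2) = 7 − 3 = 4 completes the 7 across.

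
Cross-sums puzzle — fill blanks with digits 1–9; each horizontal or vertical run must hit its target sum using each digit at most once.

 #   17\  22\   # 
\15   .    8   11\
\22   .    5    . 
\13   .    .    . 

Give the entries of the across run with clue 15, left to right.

R1C1 = 15 − 8 = 7 completes the 15 across.
R3C2 = 22 − 13 = 9 completes the 22 down.
R3C3 = 3: the only remaining digit allowed by both the 13 across and the 11 down.
R2C3 = 11 − 3 = 8 completes the 11 down.
R3C1 = 13 − 12 = 1 completes the 13 across.
R2C1 = 22 − 13 = 9 completes the 22 across.

7, 8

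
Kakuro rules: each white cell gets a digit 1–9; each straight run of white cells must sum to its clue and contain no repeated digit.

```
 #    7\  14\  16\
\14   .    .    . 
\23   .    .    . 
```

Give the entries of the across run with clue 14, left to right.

23 in 3 cells must be {6,8,9}; 16 in 2 cells must be {7,9}.
The 23 across and the 7 down share only 6, so R2C1 = 6.
Given what's placed, R2C3 must be 9 to fit the 23 across and 16 down.
R1C1 = 7 − 6 = 1 completes the 7 down.
R1C3 = 16 − 9 = 7 completes the 16 down.
R2C2 = 23 − 15 = 8 completes the 23 across.
R1C2 = 14 − 8 = 6 completes the 14 across.

1, 6, 7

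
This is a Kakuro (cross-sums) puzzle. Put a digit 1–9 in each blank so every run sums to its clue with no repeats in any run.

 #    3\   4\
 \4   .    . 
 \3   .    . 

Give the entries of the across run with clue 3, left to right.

4 in 2 cells must be {1,3}; 3 in 2 cells must be {1,2}.
The 4 across and the 3 down share only 1, so R1C1 = 1.
R1C2 = 4 − 1 = 3 completes the 4 across.
R2C1 = 3 − 1 = 2 completes the 3 down.
R2C2 = 3 − 2 = 1 completes the 3 across.

2 1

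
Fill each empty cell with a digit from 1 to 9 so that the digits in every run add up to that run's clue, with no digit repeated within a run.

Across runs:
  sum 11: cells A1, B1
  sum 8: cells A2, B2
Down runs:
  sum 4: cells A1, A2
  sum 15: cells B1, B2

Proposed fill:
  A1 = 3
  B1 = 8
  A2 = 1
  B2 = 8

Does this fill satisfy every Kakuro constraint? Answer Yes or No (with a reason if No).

No — the across run A2–B2 sums to 9, not 8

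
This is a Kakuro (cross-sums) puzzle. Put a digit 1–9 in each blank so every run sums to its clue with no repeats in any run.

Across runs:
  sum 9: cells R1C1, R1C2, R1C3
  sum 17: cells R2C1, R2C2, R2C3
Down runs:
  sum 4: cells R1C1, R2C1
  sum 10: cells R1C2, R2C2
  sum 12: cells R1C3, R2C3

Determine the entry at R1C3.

4 in 2 cells must be {1,3}.
Nothing is forced directly, so branch on R1C3, whose candidates are 3 or 4 or 5. If R1C3 = 3: that forces R1C1 = 1, after which R1C2 would have to be in {5} for the 9 across but in {1,2,3,4,6,7,8,9} for the 10 down — contradiction. If R1C3 = 4: that forces R1C1 = 3, R1C2 = 2, R2C1 = 1, after which R2C2 would have to be in {7,9} for the 17 across but in {8} for the 10 down — contradiction. So R1C3 = 5.
R2C3 = 12 − 5 = 7 completes the 12 down.
Given what's placed, R2C1 must be 1 to fit the 17 across and 4 down.
R2C2 = 17 − 8 = 9 completes the 17 across.
R1C1 = 4 − 1 = 3 completes the 4 down.
R1C2 = 9 − 8 = 1 completes the 9 across.

5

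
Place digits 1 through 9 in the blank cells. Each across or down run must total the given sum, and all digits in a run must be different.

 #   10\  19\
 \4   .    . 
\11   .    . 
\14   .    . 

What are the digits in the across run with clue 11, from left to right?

4 in 2 cells must be {1,3}.
The 4 across and the 19 down share only 3, so R1C2 = 3.
Given what's placed, R3C2 must be 9 to fit the 14 across and 19 down.
R1C1 = 4 − 3 = 1 completes the 4 across.
R2C2 = 19 − 12 = 7 completes the 19 down.
R3C1 = 14 − 9 = 5 completes the 14 across.
R2C1 = 11 − 7 = 4 completes the 11 across.

4 7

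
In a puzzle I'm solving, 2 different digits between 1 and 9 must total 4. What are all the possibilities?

{1,3}

2 distinct digits from 1–9 sum between 3 and 17.
Only one set works: {1,3}.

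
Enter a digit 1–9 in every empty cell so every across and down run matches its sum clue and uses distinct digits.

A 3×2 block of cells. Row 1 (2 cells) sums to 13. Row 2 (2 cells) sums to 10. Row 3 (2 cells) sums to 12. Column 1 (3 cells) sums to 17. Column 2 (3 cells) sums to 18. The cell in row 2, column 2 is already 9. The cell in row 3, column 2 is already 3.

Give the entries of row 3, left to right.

9, 3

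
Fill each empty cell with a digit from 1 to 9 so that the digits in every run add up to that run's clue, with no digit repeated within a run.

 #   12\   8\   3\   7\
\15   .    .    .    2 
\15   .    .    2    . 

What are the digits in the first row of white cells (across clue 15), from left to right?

5, 7, 1, 2

3 in 2 cells must be {1,2}.
R1C3 = 3 − 2 = 1 completes the 3 down.
R2C4 = 7 − 2 = 5 completes the 7 down.
R2C1 = 7: the only remaining digit allowed by both the 15 across and the 12 down.
R2C2 = 15 − 14 = 1 completes the 15 across.
R1C1 = 12 − 7 = 5 completes the 12 down.
R1C2 = 15 − 8 = 7 completes the 15 across.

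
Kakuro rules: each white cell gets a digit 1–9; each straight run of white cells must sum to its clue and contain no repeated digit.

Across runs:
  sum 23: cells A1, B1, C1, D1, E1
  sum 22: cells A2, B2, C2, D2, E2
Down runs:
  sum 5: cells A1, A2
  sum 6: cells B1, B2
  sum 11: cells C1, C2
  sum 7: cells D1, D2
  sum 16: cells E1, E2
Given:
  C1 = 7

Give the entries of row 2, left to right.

16 in 2 cells must be {7,9}.
E1 = 9: the only remaining digit allowed by both the 23 across and the 16 down.
C2 = 11 − 7 = 4 completes the 11 down.
E2 = 16 − 9 = 7 completes the 16 down.
Nothing is forced directly, so branch on B2, whose candidates are 1 or 2. If B2 = 1: then B1 would have to be in {1,2,4} for the 23 across but in {5} for the 6 down — contradiction. So B2 = 2.
B1 = 6 − 2 = 4 completes the 6 down.
No cell is forced outright now. A2 can only be 1 or 3 (the digits allowed by both its 22 across and its 5 down). If A2 = 1: then A1 would have to be in {1,2} for the 23 across but in {4} for the 5 down — contradiction. So A2 = 3.
A1 = 5 − 3 = 2 completes the 5 down.
D1 = 23 − 22 = 1 completes the 23 across.
D2 = 22 − 16 = 6 completes the 22 across.

3, 2, 4, 6, 7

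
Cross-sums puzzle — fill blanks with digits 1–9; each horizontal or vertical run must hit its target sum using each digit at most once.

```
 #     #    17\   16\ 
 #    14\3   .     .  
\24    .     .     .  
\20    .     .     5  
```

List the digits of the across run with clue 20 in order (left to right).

3 in 2 cells must be {1,2}; 24 in 3 cells must be {7,8,9}.
R1C3 = 2: the only remaining digit allowed by both the 3 across and the 16 down.
R2C3 = 16 − 7 = 9 completes the 16 down.
R1C2 = 3 − 2 = 1 completes the 3 across.
Given what's placed, R2C1 must be 8 to fit the 24 across and 14 down.
R2C2 = 24 − 17 = 7 completes the 24 across.
R3C1 = 14 − 8 = 6 completes the 14 down.
R3C2 = 20 − 11 = 9 completes the 20 across.

6, 9, 5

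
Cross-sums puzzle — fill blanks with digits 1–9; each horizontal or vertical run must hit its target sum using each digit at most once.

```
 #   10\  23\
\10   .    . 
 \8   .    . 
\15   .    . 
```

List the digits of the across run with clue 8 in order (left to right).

2 6

23 in 3 cells must be {6,8,9}.
The 8 across and the 23 down share only 6, so R2C2 = 6.
R2C1 = 8 − 6 = 2 completes the 8 across.
Given what's placed, R3C1 must be 7 to fit the 15 across and 10 down.
R3C2 = 15 − 7 = 8 completes the 15 across.
R1C1 = 10 − 9 = 1 completes the 10 down.
R1C2 = 10 − 1 = 9 completes the 10 across.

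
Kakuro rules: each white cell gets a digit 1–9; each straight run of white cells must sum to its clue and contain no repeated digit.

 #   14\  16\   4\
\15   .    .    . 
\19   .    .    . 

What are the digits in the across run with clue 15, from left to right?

5 9 1

16 in 2 cells must be {7,9}; 4 in 2 cells must be {1,3}.
The 19 across and the 4 down share only 3, so R2C3 = 3.
R1C3 = 4 − 3 = 1 completes the 4 down.
Given what's placed, R2C1 must be 9 to fit the 19 across and 14 down.
R2C2 = 19 − 12 = 7 completes the 19 across.
R1C1 = 14 − 9 = 5 completes the 14 down.
R1C2 = 15 − 6 = 9 completes the 15 across.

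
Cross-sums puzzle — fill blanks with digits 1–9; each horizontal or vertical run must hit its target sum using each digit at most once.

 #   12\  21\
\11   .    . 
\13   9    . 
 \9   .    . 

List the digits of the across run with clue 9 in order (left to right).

1 8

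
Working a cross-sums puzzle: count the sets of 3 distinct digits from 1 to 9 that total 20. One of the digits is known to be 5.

3 distinct digits from 1–9 sum between 6 and 24.
Keeping only sets containing 5.
Enumerating: {5,6,9}, {5,7,8}.

2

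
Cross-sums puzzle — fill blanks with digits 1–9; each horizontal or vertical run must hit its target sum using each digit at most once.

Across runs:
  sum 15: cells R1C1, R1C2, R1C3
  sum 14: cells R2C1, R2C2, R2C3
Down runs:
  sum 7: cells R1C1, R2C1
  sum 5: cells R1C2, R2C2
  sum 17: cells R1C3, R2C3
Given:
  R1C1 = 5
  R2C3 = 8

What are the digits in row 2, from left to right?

17 in 2 cells must be {8,9}.
R1C3 = 17 − 8 = 9 completes the 17 down.
R2C1 = 7 − 5 = 2 completes the 7 down.
R2C2 = 14 − 10 = 4 completes the 14 across.
R1C2 = 15 − 14 = 1 completes the 15 across.

2 4 8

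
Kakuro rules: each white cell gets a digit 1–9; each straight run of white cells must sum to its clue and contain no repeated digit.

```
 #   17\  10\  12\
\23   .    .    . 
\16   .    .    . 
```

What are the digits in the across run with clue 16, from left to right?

9 4 3

23 in 3 cells must be {6,8,9}; 17 in 2 cells must be {8,9}.
Nothing is forced directly, so branch on R1C1, whose candidates are 8 or 9. If R1C1 = 9: that forces R1C3 = 8, R2C1 = 8, after which R2C3 would have to be in {1,2,3,5,6,7} for the 16 across but in {4} for the 12 down — contradiction. So R1C1 = 8.
Given what's placed, R1C3 must be 9 to fit the 23 across and 12 down.
R2C1 = 17 − 8 = 9 completes the 17 down.
R2C3 = 12 − 9 = 3 completes the 12 down.
R1C2 = 23 − 17 = 6 completes the 23 across.
R2C2 = 16 − 12 = 4 completes the 16 across.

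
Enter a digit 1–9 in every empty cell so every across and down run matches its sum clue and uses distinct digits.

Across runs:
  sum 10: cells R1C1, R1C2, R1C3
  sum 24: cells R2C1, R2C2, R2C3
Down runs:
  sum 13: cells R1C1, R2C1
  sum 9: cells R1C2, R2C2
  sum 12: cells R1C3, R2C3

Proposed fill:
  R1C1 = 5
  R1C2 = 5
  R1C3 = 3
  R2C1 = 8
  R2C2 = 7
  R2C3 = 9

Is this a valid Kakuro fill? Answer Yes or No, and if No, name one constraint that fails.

No — the down run R1C2–R2C2 sums to 12, not 9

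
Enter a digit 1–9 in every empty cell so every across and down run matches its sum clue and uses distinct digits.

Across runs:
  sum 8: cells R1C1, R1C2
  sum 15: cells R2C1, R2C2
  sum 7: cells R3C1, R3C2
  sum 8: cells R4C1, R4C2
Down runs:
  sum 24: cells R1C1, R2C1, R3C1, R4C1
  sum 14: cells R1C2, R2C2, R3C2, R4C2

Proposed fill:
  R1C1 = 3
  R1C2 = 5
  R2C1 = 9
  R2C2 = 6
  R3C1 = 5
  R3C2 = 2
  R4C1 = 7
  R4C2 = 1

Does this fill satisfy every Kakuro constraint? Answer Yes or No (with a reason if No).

Yes

Across: 3+5=8; 9+6=15; 5+2=7; 7+1=8. Down: 3+9+5+7=24; 5+6+2+1=14. No digit repeats within any run.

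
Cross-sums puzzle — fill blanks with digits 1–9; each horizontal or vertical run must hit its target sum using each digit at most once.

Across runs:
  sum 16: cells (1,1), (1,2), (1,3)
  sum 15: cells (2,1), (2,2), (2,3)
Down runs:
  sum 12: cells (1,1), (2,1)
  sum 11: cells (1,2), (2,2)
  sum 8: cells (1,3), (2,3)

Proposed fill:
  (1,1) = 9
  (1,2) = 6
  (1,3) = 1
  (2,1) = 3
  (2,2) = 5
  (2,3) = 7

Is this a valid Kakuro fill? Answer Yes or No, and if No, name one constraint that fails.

Across: 9+6+1=16; 3+5+7=15. Down: 9+3=12; 6+5=11; 1+7=8. No digit repeats within any run.

Yes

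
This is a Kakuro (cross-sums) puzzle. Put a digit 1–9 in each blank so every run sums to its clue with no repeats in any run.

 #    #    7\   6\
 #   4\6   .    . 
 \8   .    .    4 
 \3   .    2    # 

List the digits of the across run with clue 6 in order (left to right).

4, 2

3 in 2 cells must be {1,2}; 4 in 2 cells must be {1,3}; 7 in 3 cells must be {1,2,4}.
R1C3 = 6 − 4 = 2 completes the 6 down.
Given what's placed, R2C2 must be 1 to fit the 8 across and 7 down.
R3C1 = 3 − 2 = 1 completes the 3 across.
R1C2 = 6 − 2 = 4 completes the 6 across.
R2C1 = 8 − 5 = 3 completes the 8 across.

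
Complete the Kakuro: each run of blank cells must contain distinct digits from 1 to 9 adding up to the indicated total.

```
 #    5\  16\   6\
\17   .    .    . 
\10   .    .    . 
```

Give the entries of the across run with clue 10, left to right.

2 7 1

16 in 2 cells must be {7,9}.
The 10 across and the 16 down share only 7, so R2C2 = 7.
R1C2 = 16 − 7 = 9 completes the 16 down.
Nothing is forced directly, so branch on R2C1, whose candidates are 1 or 2. If R2C1 = 1: then R1C1 would have to be in {1,2,3,5,6,7} for the 17 across but in {4} for the 5 down — contradiction. So R2C1 = 2.
R1C1 = 5 − 2 = 3 completes the 5 down.
R1C3 = 17 − 12 = 5 completes the 17 across.
R2C3 = 10 − 9 = 1 completes the 10 across.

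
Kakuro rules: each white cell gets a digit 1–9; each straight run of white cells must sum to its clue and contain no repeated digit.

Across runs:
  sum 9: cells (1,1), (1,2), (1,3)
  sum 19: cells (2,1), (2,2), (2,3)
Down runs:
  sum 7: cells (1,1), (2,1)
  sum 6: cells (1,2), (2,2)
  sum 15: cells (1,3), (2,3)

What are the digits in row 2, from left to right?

The 9 across and the 15 down share only 6, so (1,3) = 6.
(2,3) = 15 − 6 = 9 completes the 15 down.
Nothing is forced directly, so branch on (2,2), whose candidates are 2 or 4. If (2,2) = 2: then (1,2) would have to be in {1,2} for the 9 across but in {4} for the 6 down — contradiction. So (2,2) = 4.
(1,2) = 6 − 4 = 2 completes the 6 down.
(2,1) = 19 − 13 = 6 completes the 19 across.
(1,1) = 9 − 8 = 1 completes the 9 across.

6, 4, 9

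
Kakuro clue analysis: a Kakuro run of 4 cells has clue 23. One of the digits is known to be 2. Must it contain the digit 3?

Counterexample: {2,4,8,9} sums to 23 under that restriction without using 3.

No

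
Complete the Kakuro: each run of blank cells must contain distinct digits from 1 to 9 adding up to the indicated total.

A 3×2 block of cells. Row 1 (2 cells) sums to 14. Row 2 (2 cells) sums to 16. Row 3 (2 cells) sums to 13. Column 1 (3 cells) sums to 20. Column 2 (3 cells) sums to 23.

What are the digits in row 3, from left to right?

16 in 2 cells must be {7,9}; 23 in 3 cells must be {6,8,9}.
The 16 across and the 23 down share only 9, so (2,2) = 9.
(2,1) = 16 − 9 = 7 completes the 16 across.
Nothing is forced directly, so branch on (1,2), whose candidates are 6 or 8. If (1,2) = 8: then (1,1) would have to be in {6} for the 14 across but in {4,5,8,9} for the 20 down — contradiction. So (1,2) = 6.
(1,1) = 14 − 6 = 8 completes the 14 across.
(3,1) = 20 − 15 = 5 completes the 20 down.
(3,2) = 13 − 5 = 8 completes the 13 across.

5 8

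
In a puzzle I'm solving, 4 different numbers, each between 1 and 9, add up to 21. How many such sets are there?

4 distinct digits from 1–9 sum between 10 and 30.

11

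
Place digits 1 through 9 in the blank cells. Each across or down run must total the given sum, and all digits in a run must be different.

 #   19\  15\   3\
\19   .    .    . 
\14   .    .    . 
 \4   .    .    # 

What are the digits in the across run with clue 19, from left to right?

9 8 2

4 in 2 cells must be {1,3}; 3 in 2 cells must be {1,2}.
Only 2 fits R1C3 under both its across sum 19 and down sum 3.
R2C3 = 3 − 2 = 1 completes the 3 down.
The 4 across and the 19 down share only 3, so R3C1 = 3.
R3C2 = 4 − 3 = 1 completes the 4 across.
R1C1 = 9: the only remaining digit allowed by both the 19 across and the 19 down.
R1C2 = 19 − 11 = 8 completes the 19 across.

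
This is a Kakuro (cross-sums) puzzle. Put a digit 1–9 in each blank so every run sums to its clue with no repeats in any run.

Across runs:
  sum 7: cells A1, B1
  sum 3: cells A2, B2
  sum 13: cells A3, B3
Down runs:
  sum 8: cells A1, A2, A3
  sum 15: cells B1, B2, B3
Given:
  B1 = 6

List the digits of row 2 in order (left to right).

2, 1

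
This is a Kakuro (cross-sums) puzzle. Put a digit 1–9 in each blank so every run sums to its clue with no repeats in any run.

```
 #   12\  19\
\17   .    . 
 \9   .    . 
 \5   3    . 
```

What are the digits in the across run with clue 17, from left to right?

8 9

17 in 2 cells must be {8,9}.
Given what's placed, R1C1 must be 8 to fit the 17 across and 12 down.
R1C2 = 17 − 8 = 9 completes the 17 across.
R2C1 = 12 − 11 = 1 completes the 12 down.
R2C2 = 9 − 1 = 8 completes the 9 across.
R3C2 = 5 − 3 = 2 completes the 5 across.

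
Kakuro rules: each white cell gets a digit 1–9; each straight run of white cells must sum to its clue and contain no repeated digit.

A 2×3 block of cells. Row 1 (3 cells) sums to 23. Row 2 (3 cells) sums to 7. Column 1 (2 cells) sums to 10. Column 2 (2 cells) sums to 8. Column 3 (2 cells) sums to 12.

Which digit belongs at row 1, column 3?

8

23 in 3 cells must be {6,8,9}; 7 in 3 cells must be {1,2,4}.
The 23 across and the 8 down share only 6, so (1,2) = 6.
(2,2) = 8 − 6 = 2 completes the 8 down.
Given what's placed, (2,3) must be 4 to fit the 7 across and 12 down.
(1,3) = 12 − 4 = 8 completes the 12 down.
(2,1) = 7 − 6 = 1 completes the 7 across.
(1,1) = 23 − 14 = 9 completes the 23 across.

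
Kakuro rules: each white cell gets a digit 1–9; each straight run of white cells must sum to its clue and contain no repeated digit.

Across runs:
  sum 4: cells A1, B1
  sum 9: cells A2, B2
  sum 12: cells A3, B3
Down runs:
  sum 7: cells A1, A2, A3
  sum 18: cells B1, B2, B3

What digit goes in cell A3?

4

4 in 2 cells must be {1,3}; 7 in 3 cells must be {1,2,4}.
The 4 across and the 7 down share only 1, so A1 = 1.
B1 = 4 − 1 = 3 completes the 4 across.
Given what's placed, A3 must be 4 to fit the 12 across and 7 down.
B3 = 12 − 4 = 8 completes the 12 across.
A2 = 7 − 5 = 2 completes the 7 down.
B2 = 9 − 2 = 7 completes the 9 across.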